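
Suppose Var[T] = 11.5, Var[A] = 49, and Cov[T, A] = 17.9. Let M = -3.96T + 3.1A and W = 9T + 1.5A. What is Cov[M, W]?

By bilinearity, Cov[M, W] = ac·Var[T] + bd·Var[A] + (ad+bc)·Cov[T, A], with a=-3.96, b=3.1, c=9, d=1.5.
ac·Var[T] = (-3.96)·9·11.5 = -409.86
bd·Var[A] = 3.1·1.5·49 = 227.85
(ad+bc)·Cov[T, A] = (21.96)·17.9 = 393.084
Cov[M, W] = -409.86 + 227.85 + 393.084 = 211.074.

Cov[M, W] = 211.074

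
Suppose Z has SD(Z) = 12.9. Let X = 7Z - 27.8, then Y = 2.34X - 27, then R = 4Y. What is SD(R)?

SD(X) = |7|·12.9 = 90.3.
SD(Y) = |2.34|·90.3 = 211.302.
SD(R) = |4|·211.302 = 845.208.

SD(R) = 845.208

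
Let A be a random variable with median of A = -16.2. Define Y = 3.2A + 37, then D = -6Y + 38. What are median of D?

median of D = 127.04

median of Y = 3.2·(-16.2) + 37 = -14.84.
median of D = (-6)·(-14.84) + 38 = 127.04.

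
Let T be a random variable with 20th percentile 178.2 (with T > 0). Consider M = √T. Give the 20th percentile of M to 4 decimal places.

√T is increasing, so P_{20}(M) = g(P_{20}(T)) ≈ 13.3492.

20th percentile of M = 13.3492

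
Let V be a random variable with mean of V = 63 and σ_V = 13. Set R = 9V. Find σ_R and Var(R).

σ_R = 117, Var(R) = 13689

R = 9V is linear with a = 9, b = 0.
σ_R = |a|·σ_V = |9|·13 = 117.
Var(V) = 13² = 169.
Var(R) = a²·Var(V) = 9²·169 = 13689.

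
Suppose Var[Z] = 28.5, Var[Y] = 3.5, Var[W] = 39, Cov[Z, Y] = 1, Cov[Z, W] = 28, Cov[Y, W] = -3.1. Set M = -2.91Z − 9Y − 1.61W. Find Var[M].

Var[M] = 850.84035

Var[M] = a²·Var[Z] + b²·Var[Y] + c²·Var[W] + 2ab·Cov[Z, Y] + 2ac·Cov[Z, W] + 2bc·Cov[Y, W], with a = -2.91, b = -9, c = -1.61.
= 241.34085 + 283.5 + 101.0919 + 52.38 + 262.3656 + (-89.838)
= 850.84035.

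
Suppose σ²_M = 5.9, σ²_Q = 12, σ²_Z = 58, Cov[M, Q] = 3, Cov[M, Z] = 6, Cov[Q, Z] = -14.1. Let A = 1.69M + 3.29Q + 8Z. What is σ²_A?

σ²_A = 3312.11679

σ²_A = a²·σ²_M + b²·σ²_Q + c²·σ²_Z + 2ab·Cov[M, Q] + 2ac·Cov[M, Z] + 2bc·Cov[Q, Z], with a = 1.69, b = 3.29, c = 8.
= 16.85099 + 129.8892 + 3712 + 33.3606 + 162.24 + (-742.224)
= 3312.11679.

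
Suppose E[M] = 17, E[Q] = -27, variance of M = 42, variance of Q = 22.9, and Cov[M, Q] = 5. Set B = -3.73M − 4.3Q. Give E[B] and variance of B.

E[B] = (-3.73)·E[M] + (-4.3)·E[Q] = (-3.73)·17 + (-4.3)·(-27) = 52.69.
variance of B = a²·variance of M + b²·variance of Q + 2ab·Cov[M, Q] with a = -3.73, b = -4.3.
= (-3.73)²·42 + (-4.3)²·22.9 + 2·(-3.73)·(-4.3)·5
= 584.3418 + 423.421 + 160.39 = 1168.1528.

E[B] = 52.69, variance of B = 1168.1528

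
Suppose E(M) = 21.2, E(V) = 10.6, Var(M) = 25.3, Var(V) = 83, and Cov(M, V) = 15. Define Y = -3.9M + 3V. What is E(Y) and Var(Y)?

E(Y) = -50.88, Var(Y) = 780.813

E(Y) = (-3.9)·E(M) + 3·E(V) = (-3.9)·21.2 + 3·10.6 = -50.88.
Var(Y) = a²·Var(M) + b²·Var(V) + 2ab·Cov(M, V) with a = -3.9, b = 3.
= (-3.9)²·25.3 + 3²·83 + 2·(-3.9)·3·15
= 384.813 + 747 + (-351) = 780.813.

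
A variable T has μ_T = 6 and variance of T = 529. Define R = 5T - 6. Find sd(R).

R = 5T - 6 is linear with a = 5, b = -6.
sd(T) = √529 = 23.
sd(R) = |a|·sd(T) = |5|·23 = 115.

sd(R) = 115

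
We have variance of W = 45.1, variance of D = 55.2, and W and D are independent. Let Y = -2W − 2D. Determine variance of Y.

variance of Y = a²·variance of W + b²·variance of D + 2ab·covariance of W and D with a = -2, b = -2.
Independence gives covariance of W and D = 0.
= (-2)²·45.1 + (-2)²·55.2 + 2·(-2)·(-2)·0
= 180.4 + 220.8 + 0 = 401.2.

variance of Y = 401.2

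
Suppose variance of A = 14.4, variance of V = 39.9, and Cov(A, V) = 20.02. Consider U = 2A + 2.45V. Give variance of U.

variance of U = a²·variance of A + b²·variance of V + 2ab·Cov(A, V) with a = 2, b = 2.45.
= 2²·14.4 + 2.45²·39.9 + 2·2·2.45·20.02
= 57.6 + 239.49975 + 196.196 = 493.29575.

variance of U = 493.29575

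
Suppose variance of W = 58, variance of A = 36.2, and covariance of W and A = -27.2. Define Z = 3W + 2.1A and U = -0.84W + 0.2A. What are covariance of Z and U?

covariance of Z and U = -99.2952

By bilinearity, covariance of Z and U = ac·variance of W + bd·variance of A + (ad+bc)·covariance of W and A, with a=3, b=2.1, c=-0.84, d=0.2.
ac·variance of W = 3·(-0.84)·58 = -146.16
bd·variance of A = 2.1·0.2·36.2 = 15.204
(ad+bc)·covariance of W and A = (-1.164)·(-27.2) = 31.6608
covariance of Z and U = -146.16 + 15.204 + 31.6608 = -99.2952.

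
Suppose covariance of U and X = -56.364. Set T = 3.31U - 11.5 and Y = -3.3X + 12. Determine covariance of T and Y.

covariance of T and Y = 615.663972

covariance of T and Y = a·c·covariance of U and X = 3.31·(-3.3)·(-56.364) = 615.663972. Additive constants drop out.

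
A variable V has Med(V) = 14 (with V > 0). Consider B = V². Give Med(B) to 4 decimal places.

V² is monotone on this domain, so Med(B) = square(14) = 196.

Med(B) = 196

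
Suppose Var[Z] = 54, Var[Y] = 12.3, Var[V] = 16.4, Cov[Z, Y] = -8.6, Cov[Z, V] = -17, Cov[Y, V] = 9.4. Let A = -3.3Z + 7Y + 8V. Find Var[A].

Var[A] = 4588.08

Var[A] = a²·Var[Z] + b²·Var[Y] + c²·Var[V] + 2ab·Cov[Z, Y] + 2ac·Cov[Z, V] + 2bc·Cov[Y, V], with a = -3.3, b = 7, c = 8.
= 588.06 + 602.7 + 1049.6 + 397.32 + 897.6 + 1052.8
= 4588.08.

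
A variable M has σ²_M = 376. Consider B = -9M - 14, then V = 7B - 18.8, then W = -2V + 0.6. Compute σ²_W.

σ²_B = (-9)²·376 = 30456.
σ²_V = 7²·30456 = 1492344.
σ²_W = (-2)²·1492344 = 5969376.

σ²_W = 5969376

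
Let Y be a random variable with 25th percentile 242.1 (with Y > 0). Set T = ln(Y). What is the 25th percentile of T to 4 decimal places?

ln(Y) is increasing, so P_{25}(T) = g(P_{25}(Y)) ≈ 5.4894.

25th percentile of T = 5.4894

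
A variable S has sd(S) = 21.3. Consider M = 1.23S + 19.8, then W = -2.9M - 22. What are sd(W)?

sd(W) = 75.9771

sd(M) = |1.23|·21.3 = 26.199.
sd(W) = |-2.9|·26.199 = 75.9771.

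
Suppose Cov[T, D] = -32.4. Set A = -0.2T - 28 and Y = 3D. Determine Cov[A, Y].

Cov[A, Y] = a·c·Cov[T, D] = (-0.2)·3·(-32.4) = 19.44. Additive constants drop out.

Cov[A, Y] = 19.44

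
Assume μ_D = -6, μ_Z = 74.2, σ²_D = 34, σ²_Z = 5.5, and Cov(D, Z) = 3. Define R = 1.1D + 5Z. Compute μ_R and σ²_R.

μ_R = 364.4, σ²_R = 211.64

μ_R = 1.1·μ_D + 5·μ_Z = 1.1·(-6) + 5·74.2 = 364.4.
σ²_R = a²·σ²_D + b²·σ²_Z + 2ab·Cov(D, Z) with a = 1.1, b = 5.
= 1.1²·34 + 5²·5.5 + 2·1.1·5·3
= 41.14 + 137.5 + 33 = 211.64.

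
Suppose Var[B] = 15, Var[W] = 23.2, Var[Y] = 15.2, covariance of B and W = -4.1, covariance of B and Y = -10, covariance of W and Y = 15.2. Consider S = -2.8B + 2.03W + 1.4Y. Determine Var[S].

Var[S] = a²·Var[B] + b²·Var[W] + c²·Var[Y] + 2ab·covariance of B and W + 2ac·covariance of B and Y + 2bc·covariance of W and Y, with a = -2.8, b = 2.03, c = 1.4.
= 117.6 + 95.60488 + 29.792 + 46.6088 + 78.4 + 86.3968
= 454.40248.

Var[S] = 454.40248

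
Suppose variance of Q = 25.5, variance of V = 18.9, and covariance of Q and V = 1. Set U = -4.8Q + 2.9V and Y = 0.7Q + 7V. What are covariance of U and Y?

covariance of U and Y = 266.42

By bilinearity, covariance of U and Y = ac·variance of Q + bd·variance of V + (ad+bc)·covariance of Q and V, with a=-4.8, b=2.9, c=0.7, d=7.
ac·variance of Q = (-4.8)·0.7·25.5 = -85.68
bd·variance of V = 2.9·7·18.9 = 383.67
(ad+bc)·covariance of Q and V = (-31.57)·1 = -31.57
covariance of U and Y = -85.68 + 383.67 + (-31.57) = 266.42.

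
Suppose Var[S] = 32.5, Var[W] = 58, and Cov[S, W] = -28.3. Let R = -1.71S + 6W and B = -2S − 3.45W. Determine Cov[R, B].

By bilinearity, Cov[R, B] = ac·Var[S] + bd·Var[W] + (ad+bc)·Cov[S, W], with a=-1.71, b=6, c=-2, d=-3.45.
ac·Var[S] = (-1.71)·(-2)·32.5 = 111.15
bd·Var[W] = 6·(-3.45)·58 = -1200.6
(ad+bc)·Cov[S, W] = (-6.1005)·(-28.3) = 172.64415
Cov[R, B] = 111.15 + (-1200.6) + 172.64415 = -916.80585.

Cov[R, B] = -916.80585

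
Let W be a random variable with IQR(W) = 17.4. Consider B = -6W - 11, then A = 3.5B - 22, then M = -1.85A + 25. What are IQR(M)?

IQR(M) = 675.99

IQR(B) = |-6|·17.4 = 104.4.
IQR(A) = |3.5|·104.4 = 365.4.
IQR(M) = |-1.85|·365.4 = 675.99.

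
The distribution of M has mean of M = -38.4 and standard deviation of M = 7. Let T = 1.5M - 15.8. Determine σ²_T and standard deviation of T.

T = 1.5M - 15.8 is linear with a = 1.5, b = -15.8.
σ²_M = 7² = 49.
σ²_T = a²·σ²_M = 1.5²·49 = 110.25 (the additive constant -15.8 does not affect variance).
standard deviation of T = |a|·standard deviation of M = |1.5|·7 = 10.5.

σ²_T = 110.25, standard deviation of T = 10.5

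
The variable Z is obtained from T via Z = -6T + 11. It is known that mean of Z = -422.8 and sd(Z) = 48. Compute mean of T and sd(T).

From Z = -6T + 11: mean of Z = a·mean of T + b, so mean of T = (mean of Z − b)/a = (-422.8 − 11)/(-6) = 72.3.
sd(Z) = |a|·sd(T), so sd(T) = 48/|-6| = 8.

mean of T = 72.3, sd(T) = 8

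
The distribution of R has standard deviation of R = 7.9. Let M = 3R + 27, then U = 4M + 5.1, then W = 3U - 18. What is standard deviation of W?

standard deviation of M = |3|·7.9 = 23.7.
standard deviation of U = |4|·23.7 = 94.8.
standard deviation of W = |3|·94.8 = 284.4.

standard deviation of W = 284.4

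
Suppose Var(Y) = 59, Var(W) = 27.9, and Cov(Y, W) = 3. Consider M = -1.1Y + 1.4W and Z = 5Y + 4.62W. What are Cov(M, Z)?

Cov(M, Z) = -138.2888

By bilinearity, Cov(M, Z) = ac·Var(Y) + bd·Var(W) + (ad+bc)·Cov(Y, W), with a=-1.1, b=1.4, c=5, d=4.62.
ac·Var(Y) = (-1.1)·5·59 = -324.5
bd·Var(W) = 1.4·4.62·27.9 = 180.4572
(ad+bc)·Cov(Y, W) = (1.918)·3 = 5.754
Cov(M, Z) = -324.5 + 180.4572 + 5.754 = -138.2888.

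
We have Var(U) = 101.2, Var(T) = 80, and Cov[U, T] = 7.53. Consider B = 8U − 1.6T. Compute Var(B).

Var(B) = a²·Var(U) + b²·Var(T) + 2ab·Cov[U, T] with a = 8, b = -1.6.
= 8²·101.2 + (-1.6)²·80 + 2·8·(-1.6)·7.53
= 6476.8 + 204.8 + (-192.768) = 6488.832.

Var(B) = 6488.832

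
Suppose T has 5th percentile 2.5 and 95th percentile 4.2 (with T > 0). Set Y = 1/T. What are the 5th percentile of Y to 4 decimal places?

1/T is decreasing on T > 0, so percentile order reverses: P_{5}(Y) uses P_{95}(T) = 4.2.
P_{5}(Y) = 1/4.2 ≈ 0.2381.

5th percentile of Y = 0.2381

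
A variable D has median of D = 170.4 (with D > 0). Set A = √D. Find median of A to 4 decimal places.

median of A = 13.0537

√D is monotone on this domain, so median of A = √(170.4) ≈ 13.0537.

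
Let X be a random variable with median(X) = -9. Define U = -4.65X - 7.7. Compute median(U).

A linear map preserves order up to sign, so median(U) = a·median(X) + b = (-4.65)·(-9) + (-7.7) = 34.15.

median(U) = 34.15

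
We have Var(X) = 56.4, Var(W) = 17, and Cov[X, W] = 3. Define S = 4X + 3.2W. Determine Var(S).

Var(S) = 1153.28

Var(S) = a²·Var(X) + b²·Var(W) + 2ab·Cov[X, W] with a = 4, b = 3.2.
= 4²·56.4 + 3.2²·17 + 2·4·3.2·3
= 902.4 + 174.08 + 76.8 = 1153.28.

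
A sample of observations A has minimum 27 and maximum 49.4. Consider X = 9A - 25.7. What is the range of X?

Range(X) = 201.6

Range of A = 49.4 − 27 = 22.4.
Range(X) = |a|·Range(A) = |9|·22.4 = 201.6.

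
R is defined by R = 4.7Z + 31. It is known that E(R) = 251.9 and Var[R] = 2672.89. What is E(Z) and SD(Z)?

E(Z) = 47, SD(Z) = 11

From R = 4.7Z + 31: E(R) = a·E(Z) + b, so E(Z) = (E(R) − b)/a = (251.9 − 31)/4.7 = 47.
SD(R) = √2672.89 = 51.7.
SD(R) = |a|·SD(Z), so SD(Z) = 51.7/|4.7| = 11.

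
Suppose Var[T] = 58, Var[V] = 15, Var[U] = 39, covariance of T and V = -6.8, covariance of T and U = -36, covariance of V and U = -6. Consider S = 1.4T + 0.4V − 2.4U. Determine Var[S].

Var[S] = a²·Var[T] + b²·Var[V] + c²·Var[U] + 2ab·covariance of T and V + 2ac·covariance of T and U + 2bc·covariance of V and U, with a = 1.4, b = 0.4, c = -2.4.
= 113.68 + 2.4 + 224.64 + (-7.616) + 241.92 + 11.52
= 586.544.

Var[S] = 586.544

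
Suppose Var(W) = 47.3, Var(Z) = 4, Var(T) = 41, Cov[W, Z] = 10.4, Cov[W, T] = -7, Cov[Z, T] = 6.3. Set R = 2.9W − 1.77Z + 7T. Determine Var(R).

Var(R) = a²·Var(W) + b²·Var(Z) + c²·Var(T) + 2ab·Cov[W, Z] + 2ac·Cov[W, T] + 2bc·Cov[Z, T], with a = 2.9, b = -1.77, c = 7.
= 397.793 + 12.5316 + 2009 + (-106.7664) + (-284.2) + (-156.114)
= 1872.2442.

Var(R) = 1872.2442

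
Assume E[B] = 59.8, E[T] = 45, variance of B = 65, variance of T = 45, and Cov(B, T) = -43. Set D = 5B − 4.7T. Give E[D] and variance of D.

E[D] = 87.5, variance of D = 4640.05

E[D] = 5·E[B] + (-4.7)·E[T] = 5·59.8 + (-4.7)·45 = 87.5.
variance of D = a²·variance of B + b²·variance of T + 2ab·Cov(B, T) with a = 5, b = -4.7.
= 5²·65 + (-4.7)²·45 + 2·5·(-4.7)·(-43)
= 1625 + 994.05 + 2021 = 4640.05.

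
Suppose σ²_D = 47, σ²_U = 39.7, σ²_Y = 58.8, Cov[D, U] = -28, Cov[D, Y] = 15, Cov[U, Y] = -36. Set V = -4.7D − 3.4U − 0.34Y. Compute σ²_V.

σ²_V = a²·σ²_D + b²·σ²_U + c²·σ²_Y + 2ab·Cov[D, U] + 2ac·Cov[D, Y] + 2bc·Cov[U, Y], with a = -4.7, b = -3.4, c = -0.34.
= 1038.23 + 458.932 + 6.79728 + (-894.88) + 47.94 + (-83.232)
= 573.78728.

σ²_V = 573.78728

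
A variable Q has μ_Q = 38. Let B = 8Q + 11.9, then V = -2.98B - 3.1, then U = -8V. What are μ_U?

μ_U = 7555.856

μ_B = 8·38 + 11.9 = 315.9.
μ_V = (-2.98)·315.9 + (-3.1) = -944.482.
μ_U = (-8)·(-944.482) = 7555.856.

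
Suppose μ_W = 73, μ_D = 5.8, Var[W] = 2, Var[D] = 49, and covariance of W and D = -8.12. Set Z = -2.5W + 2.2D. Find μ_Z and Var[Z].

μ_Z = (-2.5)·μ_W + 2.2·μ_D = (-2.5)·73 + 2.2·5.8 = -169.74.
Var[Z] = a²·Var[W] + b²·Var[D] + 2ab·covariance of W and D with a = -2.5, b = 2.2.
= (-2.5)²·2 + 2.2²·49 + 2·(-2.5)·2.2·(-8.12)
= 12.5 + 237.16 + 89.32 = 338.98.

μ_Z = -169.74, Var[Z] = 338.98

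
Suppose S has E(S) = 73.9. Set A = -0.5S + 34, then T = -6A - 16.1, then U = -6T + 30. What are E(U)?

E(A) = (-0.5)·73.9 + 34 = -2.95.
E(T) = (-6)·(-2.95) + (-16.1) = 1.6.
E(U) = (-6)·1.6 + 30 = 20.4.

E(U) = 20.4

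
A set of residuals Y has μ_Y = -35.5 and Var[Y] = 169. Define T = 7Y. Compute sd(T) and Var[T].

sd(T) = 91, Var[T] = 8281

T = 7Y is linear with a = 7, b = 0.
sd(Y) = √169 = 13.
sd(T) = |a|·sd(Y) = |7|·13 = 91.
Var[T] = a²·Var[Y] = 7²·169 = 8281.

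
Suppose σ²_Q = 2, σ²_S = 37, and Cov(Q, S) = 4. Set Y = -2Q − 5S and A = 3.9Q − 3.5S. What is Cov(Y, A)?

By bilinearity, Cov(Y, A) = ac·σ²_Q + bd·σ²_S + (ad+bc)·Cov(Q, S), with a=-2, b=-5, c=3.9, d=-3.5.
ac·σ²_Q = (-2)·3.9·2 = -15.6
bd·σ²_S = (-5)·(-3.5)·37 = 647.5
(ad+bc)·Cov(Q, S) = (-12.5)·4 = -50
Cov(Y, A) = -15.6 + 647.5 + (-50) = 581.9.

Cov(Y, A) = 581.9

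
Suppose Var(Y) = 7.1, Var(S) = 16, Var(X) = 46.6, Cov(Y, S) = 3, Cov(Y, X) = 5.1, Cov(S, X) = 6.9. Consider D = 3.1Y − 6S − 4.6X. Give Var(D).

Var(D) = 1754.115

Var(D) = a²·Var(Y) + b²·Var(S) + c²·Var(X) + 2ab·Cov(Y, S) + 2ac·Cov(Y, X) + 2bc·Cov(S, X), with a = 3.1, b = -6, c = -4.6.
= 68.231 + 576 + 986.056 + (-111.6) + (-145.452) + 380.88
= 1754.115.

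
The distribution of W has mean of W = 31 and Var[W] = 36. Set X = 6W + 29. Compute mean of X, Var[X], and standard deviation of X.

X = 6W + 29 is linear with a = 6, b = 29.
mean of X = a·mean of W + b = 6·31 + 29 = 215.
Var[X] = a²·Var[W] = 6²·36 = 1296 (the additive constant 29 does not affect variance).
standard deviation of W = √36 = 6.
standard deviation of X = |a|·standard deviation of W = |6|·6 = 36.

mean of X = 215, Var[X] = 1296, standard deviation of X = 36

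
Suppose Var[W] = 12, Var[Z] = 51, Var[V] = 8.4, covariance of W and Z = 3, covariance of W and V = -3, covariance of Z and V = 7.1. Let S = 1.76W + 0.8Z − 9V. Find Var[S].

Var[S] = 751.4592

Var[S] = a²·Var[W] + b²·Var[Z] + c²·Var[V] + 2ab·covariance of W and Z + 2ac·covariance of W and V + 2bc·covariance of Z and V, with a = 1.76, b = 0.8, c = -9.
= 37.1712 + 32.64 + 680.4 + 8.448 + 95.04 + (-102.24)
= 751.4592.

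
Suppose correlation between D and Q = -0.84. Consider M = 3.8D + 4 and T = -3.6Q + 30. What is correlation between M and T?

Linear rescalings preserve |correlation|; the slopes 3.8 and -3.6 have opposite signs, so the correlation flips sign: correlation between M and T = −correlation between D and Q = 0.84.

correlation between M and T = 0.84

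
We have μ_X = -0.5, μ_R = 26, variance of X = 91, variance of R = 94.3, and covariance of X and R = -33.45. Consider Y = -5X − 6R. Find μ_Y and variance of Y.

μ_Y = -153.5, variance of Y = 3662.8

μ_Y = (-5)·μ_X + (-6)·μ_R = (-5)·(-0.5) + (-6)·26 = -153.5.
variance of Y = a²·variance of X + b²·variance of R + 2ab·covariance of X and R with a = -5, b = -6.
= (-5)²·91 + (-6)²·94.3 + 2·(-5)·(-6)·(-33.45)
= 2275 + 3394.8 + (-2007) = 3662.8.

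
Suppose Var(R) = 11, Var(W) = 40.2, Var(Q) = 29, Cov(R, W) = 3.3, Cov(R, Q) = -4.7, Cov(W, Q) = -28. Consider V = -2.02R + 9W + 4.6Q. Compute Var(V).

Var(V) = a²·Var(R) + b²·Var(W) + c²·Var(Q) + 2ab·Cov(R, W) + 2ac·Cov(R, Q) + 2bc·Cov(W, Q), with a = -2.02, b = 9, c = 4.6.
= 44.8844 + 3256.2 + 613.64 + (-119.988) + 87.3448 + (-2318.4)
= 1563.6812.

Var(V) = 1563.6812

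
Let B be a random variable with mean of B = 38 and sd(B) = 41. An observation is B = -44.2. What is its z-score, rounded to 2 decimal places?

z = -2.00

z = (B − mean of B) / sd(B) = (-44.2 − 38) / 41 ≈ -2.00.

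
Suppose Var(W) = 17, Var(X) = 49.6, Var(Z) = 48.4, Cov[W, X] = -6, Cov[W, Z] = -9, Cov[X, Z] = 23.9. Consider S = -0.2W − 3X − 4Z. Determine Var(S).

Var(S) = a²·Var(W) + b²·Var(X) + c²·Var(Z) + 2ab·Cov[W, X] + 2ac·Cov[W, Z] + 2bc·Cov[X, Z], with a = -0.2, b = -3, c = -4.
= 0.68 + 446.4 + 774.4 + (-7.2) + (-14.4) + 573.6
= 1773.48.

Var(S) = 1773.48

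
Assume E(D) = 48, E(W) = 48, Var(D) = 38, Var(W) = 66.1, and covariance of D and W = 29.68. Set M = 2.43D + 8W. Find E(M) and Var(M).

E(M) = 500.64, Var(M) = 5608.7446

E(M) = 2.43·E(D) + 8·E(W) = 2.43·48 + 8·48 = 500.64.
Var(M) = a²·Var(D) + b²·Var(W) + 2ab·covariance of D and W with a = 2.43, b = 8.
= 2.43²·38 + 8²·66.1 + 2·2.43·8·29.68
= 224.3862 + 4230.4 + 1153.9584 = 5608.7446.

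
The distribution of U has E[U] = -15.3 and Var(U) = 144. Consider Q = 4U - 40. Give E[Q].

Q = 4U - 40 is linear with a = 4, b = -40.
E[Q] = a·E[U] + b = 4·(-15.3) + (-40) = -101.2.

E[Q] = -101.2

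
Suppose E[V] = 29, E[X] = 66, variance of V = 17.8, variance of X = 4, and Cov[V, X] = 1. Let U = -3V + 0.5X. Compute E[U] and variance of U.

E[U] = (-3)·E[V] + 0.5·E[X] = (-3)·29 + 0.5·66 = -54.
variance of U = a²·variance of V + b²·variance of X + 2ab·Cov[V, X] with a = -3, b = 0.5.
= (-3)²·17.8 + 0.5²·4 + 2·(-3)·0.5·1
= 160.2 + 1 + (-3) = 158.2.

E[U] = -54, variance of U = 158.2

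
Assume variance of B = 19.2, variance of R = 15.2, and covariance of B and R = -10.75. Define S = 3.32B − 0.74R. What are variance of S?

variance of S = a²·variance of B + b²·variance of R + 2ab·covariance of B and R with a = 3.32, b = -0.74.
= 3.32²·19.2 + (-0.74)²·15.2 + 2·3.32·(-0.74)·(-10.75)
= 211.63008 + 8.32352 + 52.8212 = 272.7748.

variance of S = 272.7748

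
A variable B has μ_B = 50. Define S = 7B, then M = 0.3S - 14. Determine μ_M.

μ_M = 91

μ_S = 7·50 = 350.
μ_M = 0.3·350 + (-14) = 91.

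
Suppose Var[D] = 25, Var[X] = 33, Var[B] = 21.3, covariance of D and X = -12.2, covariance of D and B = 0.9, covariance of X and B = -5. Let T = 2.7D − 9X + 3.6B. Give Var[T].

Var[T] = a²·Var[D] + b²·Var[X] + c²·Var[B] + 2ab·covariance of D and X + 2ac·covariance of D and B + 2bc·covariance of X and B, with a = 2.7, b = -9, c = 3.6.
= 182.25 + 2673 + 276.048 + 592.92 + 17.496 + 324
= 4065.714.

Var[T] = 4065.714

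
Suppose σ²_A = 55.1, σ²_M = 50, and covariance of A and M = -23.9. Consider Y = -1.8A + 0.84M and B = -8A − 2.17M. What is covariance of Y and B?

covariance of Y and B = 769.5546

By bilinearity, covariance of Y and B = ac·σ²_A + bd·σ²_M + (ad+bc)·covariance of A and M, with a=-1.8, b=0.84, c=-8, d=-2.17.
ac·σ²_A = (-1.8)·(-8)·55.1 = 793.44
bd·σ²_M = 0.84·(-2.17)·50 = -91.14
(ad+bc)·covariance of A and M = (-2.814)·(-23.9) = 67.2546
covariance of Y and B = 793.44 + (-91.14) + 67.2546 = 769.5546.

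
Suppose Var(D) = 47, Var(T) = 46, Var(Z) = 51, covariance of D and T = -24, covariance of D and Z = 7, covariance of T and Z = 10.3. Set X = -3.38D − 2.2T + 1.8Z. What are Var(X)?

Var(X) = a²·Var(D) + b²·Var(T) + c²·Var(Z) + 2ab·covariance of D and T + 2ac·covariance of D and Z + 2bc·covariance of T and Z, with a = -3.38, b = -2.2, c = 1.8.
= 536.9468 + 222.64 + 165.24 + (-356.928) + (-85.176) + (-81.576)
= 401.1468.

Var(X) = 401.1468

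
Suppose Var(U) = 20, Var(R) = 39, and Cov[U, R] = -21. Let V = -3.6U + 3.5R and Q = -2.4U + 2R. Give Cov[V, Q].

Cov[V, Q] = 773.4

By bilinearity, Cov[V, Q] = ac·Var(U) + bd·Var(R) + (ad+bc)·Cov[U, R], with a=-3.6, b=3.5, c=-2.4, d=2.
ac·Var(U) = (-3.6)·(-2.4)·20 = 172.8
bd·Var(R) = 3.5·2·39 = 273
(ad+bc)·Cov[U, R] = (-15.6)·(-21) = 327.6
Cov[V, Q] = 172.8 + 273 + 327.6 = 773.4.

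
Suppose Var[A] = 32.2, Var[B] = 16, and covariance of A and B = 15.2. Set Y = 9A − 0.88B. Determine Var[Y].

Var[Y] = 2379.8224

Var[Y] = a²·Var[A] + b²·Var[B] + 2ab·covariance of A and B with a = 9, b = -0.88.
= 9²·32.2 + (-0.88)²·16 + 2·9·(-0.88)·15.2
= 2608.2 + 12.3904 + (-240.768) = 2379.8224.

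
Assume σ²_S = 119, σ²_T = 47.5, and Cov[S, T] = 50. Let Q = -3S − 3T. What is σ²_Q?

σ²_Q = 2398.5

σ²_Q = a²·σ²_S + b²·σ²_T + 2ab·Cov[S, T] with a = -3, b = -3.
= (-3)²·119 + (-3)²·47.5 + 2·(-3)·(-3)·50
= 1071 + 427.5 + 900 = 2398.5.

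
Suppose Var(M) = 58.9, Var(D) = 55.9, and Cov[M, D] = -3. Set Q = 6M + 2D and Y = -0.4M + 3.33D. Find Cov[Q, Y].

By bilinearity, Cov[Q, Y] = ac·Var(M) + bd·Var(D) + (ad+bc)·Cov[M, D], with a=6, b=2, c=-0.4, d=3.33.
ac·Var(M) = 6·(-0.4)·58.9 = -141.36
bd·Var(D) = 2·3.33·55.9 = 372.294
(ad+bc)·Cov[M, D] = (19.18)·(-3) = -57.54
Cov[Q, Y] = -141.36 + 372.294 + (-57.54) = 173.394.

Cov[Q, Y] = 173.394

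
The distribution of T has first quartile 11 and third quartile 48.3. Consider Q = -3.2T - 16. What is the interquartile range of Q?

IQR(Q) = 119.36

IQR of T = Q3 − Q1 = 48.3 − 11 = 37.3.
Under Q = aT + b, IQR(Q) = |a|·IQR(T) = |-3.2|·37.3 = 119.36 (shifts cancel; spread scales by |a|).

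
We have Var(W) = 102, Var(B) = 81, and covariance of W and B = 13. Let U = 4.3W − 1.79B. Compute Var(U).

Var(U) = 1945.3901

Var(U) = a²·Var(W) + b²·Var(B) + 2ab·covariance of W and B with a = 4.3, b = -1.79.
= 4.3²·102 + (-1.79)²·81 + 2·4.3·(-1.79)·13
= 1885.98 + 259.5321 + (-200.122) = 1945.3901.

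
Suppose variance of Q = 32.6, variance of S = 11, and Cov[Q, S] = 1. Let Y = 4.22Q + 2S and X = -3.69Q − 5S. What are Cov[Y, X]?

Cov[Y, X] = -646.12068

By bilinearity, Cov[Y, X] = ac·variance of Q + bd·variance of S + (ad+bc)·Cov[Q, S], with a=4.22, b=2, c=-3.69, d=-5.
ac·variance of Q = 4.22·(-3.69)·32.6 = -507.64068
bd·variance of S = 2·(-5)·11 = -110
(ad+bc)·Cov[Q, S] = (-28.48)·1 = -28.48
Cov[Y, X] = -507.64068 + (-110) + (-28.48) = -646.12068.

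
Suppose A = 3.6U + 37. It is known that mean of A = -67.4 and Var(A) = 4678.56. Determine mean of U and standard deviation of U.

mean of U = -29, standard deviation of U = 19

From A = 3.6U + 37: mean of A = a·mean of U + b, so mean of U = (mean of A − b)/a = (-67.4 − 37)/3.6 = -29.
standard deviation of A = √4678.56 = 68.4.
standard deviation of A = |a|·standard deviation of U, so standard deviation of U = 68.4/|3.6| = 19.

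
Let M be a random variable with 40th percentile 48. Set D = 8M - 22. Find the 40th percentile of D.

Since a = 8 > 0 the transformation is increasing, so the 40th percentile of D = a·(P_{40} of M) + b = 8·48 + (-22) = 362.

40th percentile of D = 362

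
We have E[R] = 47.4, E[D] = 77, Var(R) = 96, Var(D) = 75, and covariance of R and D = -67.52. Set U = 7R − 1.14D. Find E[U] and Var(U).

E[U] = 244.02, Var(U) = 5879.0892

E[U] = 7·E[R] + (-1.14)·E[D] = 7·47.4 + (-1.14)·77 = 244.02.
Var(U) = a²·Var(R) + b²·Var(D) + 2ab·covariance of R and D with a = 7, b = -1.14.
= 7²·96 + (-1.14)²·75 + 2·7·(-1.14)·(-67.52)
= 4704 + 97.47 + 1077.6192 = 5879.0892.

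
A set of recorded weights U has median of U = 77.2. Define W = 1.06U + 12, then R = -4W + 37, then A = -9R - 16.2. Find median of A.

median of A = 3028.752

median of W = 1.06·77.2 + 12 = 93.832.
median of R = (-4)·93.832 + 37 = -338.328.
median of A = (-9)·(-338.328) + (-16.2) = 3028.752.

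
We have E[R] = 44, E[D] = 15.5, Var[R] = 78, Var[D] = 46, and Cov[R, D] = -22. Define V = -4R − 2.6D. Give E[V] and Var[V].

E[V] = (-4)·E[R] + (-2.6)·E[D] = (-4)·44 + (-2.6)·15.5 = -216.3.
Var[V] = a²·Var[R] + b²·Var[D] + 2ab·Cov[R, D] with a = -4, b = -2.6.
= (-4)²·78 + (-2.6)²·46 + 2·(-4)·(-2.6)·(-22)
= 1248 + 310.96 + (-457.6) = 1101.36.

E[V] = -216.3, Var[V] = 1101.36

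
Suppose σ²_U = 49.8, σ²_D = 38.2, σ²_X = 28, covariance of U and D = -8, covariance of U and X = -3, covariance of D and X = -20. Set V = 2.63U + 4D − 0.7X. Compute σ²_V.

σ²_V = a²·σ²_U + b²·σ²_D + c²·σ²_X + 2ab·covariance of U and D + 2ac·covariance of U and X + 2bc·covariance of D and X, with a = 2.63, b = 4, c = -0.7.
= 344.46162 + 611.2 + 13.72 + (-168.32) + 11.046 + 112
= 924.10762.

σ²_V = 924.10762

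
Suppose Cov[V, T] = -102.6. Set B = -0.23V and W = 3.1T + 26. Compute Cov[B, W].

Cov[B, W] = a·c·Cov[V, T] = (-0.23)·3.1·(-102.6) = 73.1538. Additive constants drop out.

Cov[B, W] = 73.1538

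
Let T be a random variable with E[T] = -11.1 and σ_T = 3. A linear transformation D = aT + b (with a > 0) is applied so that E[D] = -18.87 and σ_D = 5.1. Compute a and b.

a = 1.7, b = 0

σ_D = a·σ_T (a > 0), so a = 5.1/3 = 1.7.
E[D] = a·E[T] + b, so b = -18.87 − 1.7·(-11.1) = 0.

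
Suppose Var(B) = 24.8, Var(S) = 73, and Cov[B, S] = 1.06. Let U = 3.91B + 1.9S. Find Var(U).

Var(U) = 658.42436

Var(U) = a²·Var(B) + b²·Var(S) + 2ab·Cov[B, S] with a = 3.91, b = 1.9.
= 3.91²·24.8 + 1.9²·73 + 2·3.91·1.9·1.06
= 379.14488 + 263.53 + 15.74948 = 658.42436.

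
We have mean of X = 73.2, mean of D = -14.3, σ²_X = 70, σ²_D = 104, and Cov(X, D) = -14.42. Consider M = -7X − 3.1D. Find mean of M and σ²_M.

mean of M = -468.07, σ²_M = 3803.612

mean of M = (-7)·mean of X + (-3.1)·mean of D = (-7)·73.2 + (-3.1)·(-14.3) = -468.07.
σ²_M = a²·σ²_X + b²·σ²_D + 2ab·Cov(X, D) with a = -7, b = -3.1.
= (-7)²·70 + (-3.1)²·104 + 2·(-7)·(-3.1)·(-14.42)
= 3430 + 999.44 + (-625.828) = 3803.612.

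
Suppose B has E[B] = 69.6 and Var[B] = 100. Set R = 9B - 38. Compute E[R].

R = 9B - 38 is linear with a = 9, b = -38.
E[R] = a·E[B] + b = 9·69.6 + (-38) = 588.4.

E[R] = 588.4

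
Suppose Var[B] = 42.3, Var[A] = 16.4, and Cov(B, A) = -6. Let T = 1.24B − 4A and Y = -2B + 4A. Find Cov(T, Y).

Cov(T, Y) = -445.064

By bilinearity, Cov(T, Y) = ac·Var[B] + bd·Var[A] + (ad+bc)·Cov(B, A), with a=1.24, b=-4, c=-2, d=4.
ac·Var[B] = 1.24·(-2)·42.3 = -104.904
bd·Var[A] = (-4)·4·16.4 = -262.4
(ad+bc)·Cov(B, A) = (12.96)·(-6) = -77.76
Cov(T, Y) = -104.904 + (-262.4) + (-77.76) = -445.064.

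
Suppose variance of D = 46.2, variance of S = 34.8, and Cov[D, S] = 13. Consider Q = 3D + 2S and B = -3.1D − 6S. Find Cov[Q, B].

By bilinearity, Cov[Q, B] = ac·variance of D + bd·variance of S + (ad+bc)·Cov[D, S], with a=3, b=2, c=-3.1, d=-6.
ac·variance of D = 3·(-3.1)·46.2 = -429.66
bd·variance of S = 2·(-6)·34.8 = -417.6
(ad+bc)·Cov[D, S] = (-24.2)·13 = -314.6
Cov[Q, B] = -429.66 + (-417.6) + (-314.6) = -1161.86.

Cov[Q, B] = -1161.86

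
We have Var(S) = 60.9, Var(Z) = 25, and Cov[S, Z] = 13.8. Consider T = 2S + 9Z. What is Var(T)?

Var(T) = a²·Var(S) + b²·Var(Z) + 2ab·Cov[S, Z] with a = 2, b = 9.
= 2²·60.9 + 9²·25 + 2·2·9·13.8
= 243.6 + 2025 + 496.8 = 2765.4.

Var(T) = 2765.4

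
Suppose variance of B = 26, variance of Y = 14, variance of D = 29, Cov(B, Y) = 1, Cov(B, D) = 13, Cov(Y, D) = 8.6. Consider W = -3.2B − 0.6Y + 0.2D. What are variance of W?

variance of W = a²·variance of B + b²·variance of Y + c²·variance of D + 2ab·Cov(B, Y) + 2ac·Cov(B, D) + 2bc·Cov(Y, D), with a = -3.2, b = -0.6, c = 0.2.
= 266.24 + 5.04 + 1.16 + 3.84 + (-16.64) + (-2.064)
= 257.576.

variance of W = 257.576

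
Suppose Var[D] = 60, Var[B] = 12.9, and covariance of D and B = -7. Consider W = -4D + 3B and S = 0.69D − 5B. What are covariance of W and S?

By bilinearity, covariance of W and S = ac·Var[D] + bd·Var[B] + (ad+bc)·covariance of D and B, with a=-4, b=3, c=0.69, d=-5.
ac·Var[D] = (-4)·0.69·60 = -165.6
bd·Var[B] = 3·(-5)·12.9 = -193.5
(ad+bc)·covariance of D and B = (22.07)·(-7) = -154.49
covariance of W and S = -165.6 + (-193.5) + (-154.49) = -513.59.

covariance of W and S = -513.59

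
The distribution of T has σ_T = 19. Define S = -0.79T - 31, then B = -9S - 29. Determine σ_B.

σ_B = 135.09

σ_S = |-0.79|·19 = 15.01.
σ_B = |-9|·15.01 = 135.09.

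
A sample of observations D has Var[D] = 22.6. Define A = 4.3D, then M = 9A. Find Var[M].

Var[M] = 33847.794

Var[A] = 4.3²·22.6 = 417.874.
Var[M] = 9²·417.874 = 33847.794.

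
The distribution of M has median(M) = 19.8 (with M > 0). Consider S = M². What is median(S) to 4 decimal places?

M² is monotone on this domain, so median(S) = square(19.8) = 392.04.

median(S) = 392.04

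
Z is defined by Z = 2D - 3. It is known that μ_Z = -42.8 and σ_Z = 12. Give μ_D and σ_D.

From Z = 2D - 3: μ_Z = a·μ_D + b, so μ_D = (μ_Z − b)/a = (-42.8 − (-3))/2 = -19.9.
σ_Z = |a|·σ_D, so σ_D = 12/|2| = 6.

μ_D = -19.9, σ_D = 6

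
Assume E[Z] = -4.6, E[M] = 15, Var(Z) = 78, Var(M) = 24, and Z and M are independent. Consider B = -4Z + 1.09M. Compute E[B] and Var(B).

E[B] = (-4)·E[Z] + 1.09·E[M] = (-4)·(-4.6) + 1.09·15 = 34.75.
Var(B) = a²·Var(Z) + b²·Var(M) + 2ab·covariance of Z and M with a = -4, b = 1.09.
Independence gives covariance of Z and M = 0.
= (-4)²·78 + 1.09²·24 + 2·(-4)·1.09·0
= 1248 + 28.5144 + 0 = 1276.5144.

E[B] = 34.75, Var(B) = 1276.5144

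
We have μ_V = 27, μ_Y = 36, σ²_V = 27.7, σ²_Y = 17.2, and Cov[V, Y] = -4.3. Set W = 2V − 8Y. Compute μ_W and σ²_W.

μ_W = 2·μ_V + (-8)·μ_Y = 2·27 + (-8)·36 = -234.
σ²_W = a²·σ²_V + b²·σ²_Y + 2ab·Cov[V, Y] with a = 2, b = -8.
= 2²·27.7 + (-8)²·17.2 + 2·2·(-8)·(-4.3)
= 110.8 + 1100.8 + 137.6 = 1349.2.

μ_W = -234, σ²_W = 1349.2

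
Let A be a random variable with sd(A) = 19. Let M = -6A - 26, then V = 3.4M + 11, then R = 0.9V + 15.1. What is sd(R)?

sd(M) = |-6|·19 = 114.
sd(V) = |3.4|·114 = 387.6.
sd(R) = |0.9|·387.6 = 348.84.

sd(R) = 348.84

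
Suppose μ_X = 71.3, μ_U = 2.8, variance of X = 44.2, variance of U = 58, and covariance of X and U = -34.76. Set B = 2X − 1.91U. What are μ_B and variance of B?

μ_B = 137.252, variance of B = 653.9562

μ_B = 2·μ_X + (-1.91)·μ_U = 2·71.3 + (-1.91)·2.8 = 137.252.
variance of B = a²·variance of X + b²·variance of U + 2ab·covariance of X and U with a = 2, b = -1.91.
= 2²·44.2 + (-1.91)²·58 + 2·2·(-1.91)·(-34.76)
= 176.8 + 211.5898 + 265.5664 = 653.9562.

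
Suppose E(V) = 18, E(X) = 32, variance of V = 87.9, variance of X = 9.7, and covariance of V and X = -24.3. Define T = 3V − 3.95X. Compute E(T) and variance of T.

E(T) = -72.4, variance of T = 1518.35425

E(T) = 3·E(V) + (-3.95)·E(X) = 3·18 + (-3.95)·32 = -72.4.
variance of T = a²·variance of V + b²·variance of X + 2ab·covariance of V and X with a = 3, b = -3.95.
= 3²·87.9 + (-3.95)²·9.7 + 2·3·(-3.95)·(-24.3)
= 791.1 + 151.34425 + 575.91 = 1518.35425.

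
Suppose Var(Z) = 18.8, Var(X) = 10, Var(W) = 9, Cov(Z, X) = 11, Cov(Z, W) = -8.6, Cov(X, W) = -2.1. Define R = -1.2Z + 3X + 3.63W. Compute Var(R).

Var(R) = 185.6493

Var(R) = a²·Var(Z) + b²·Var(X) + c²·Var(W) + 2ab·Cov(Z, X) + 2ac·Cov(Z, W) + 2bc·Cov(X, W), with a = -1.2, b = 3, c = 3.63.
= 27.072 + 90 + 118.5921 + (-79.2) + 74.9232 + (-45.738)
= 185.6493.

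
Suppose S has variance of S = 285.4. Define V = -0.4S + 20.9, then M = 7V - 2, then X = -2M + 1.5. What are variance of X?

variance of V = (-0.4)²·285.4 = 45.664.
variance of M = 7²·45.664 = 2237.536.
variance of X = (-2)²·2237.536 = 8950.144.

variance of X = 8950.144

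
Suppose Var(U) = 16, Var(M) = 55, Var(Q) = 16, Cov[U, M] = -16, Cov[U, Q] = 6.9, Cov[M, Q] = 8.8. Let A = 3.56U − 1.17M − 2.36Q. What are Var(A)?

Var(A) = 433.12214

Var(A) = a²·Var(U) + b²·Var(M) + c²·Var(Q) + 2ab·Cov[U, M] + 2ac·Cov[U, Q] + 2bc·Cov[M, Q], with a = 3.56, b = -1.17, c = -2.36.
= 202.7776 + 75.2895 + 89.1136 + 133.2864 + (-115.94208) + 48.59712
= 433.12214.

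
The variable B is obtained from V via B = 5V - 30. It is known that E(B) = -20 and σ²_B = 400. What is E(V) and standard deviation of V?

From B = 5V - 30: E(B) = a·E(V) + b, so E(V) = (E(B) − b)/a = (-20 − (-30))/5 = 2.
standard deviation of B = √400 = 20.
standard deviation of B = |a|·standard deviation of V, so standard deviation of V = 20/|5| = 4.

E(V) = 2, standard deviation of V = 4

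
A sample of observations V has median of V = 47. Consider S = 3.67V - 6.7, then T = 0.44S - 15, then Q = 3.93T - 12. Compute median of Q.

median of Q = 215.734068

median of S = 3.67·47 + (-6.7) = 165.79.
median of T = 0.44·165.79 + (-15) = 57.9476.
median of Q = 3.93·57.9476 + (-12) = 215.734068.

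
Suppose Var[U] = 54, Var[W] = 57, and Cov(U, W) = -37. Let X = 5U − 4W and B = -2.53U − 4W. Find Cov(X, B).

Cov(X, B) = 594.46

By bilinearity, Cov(X, B) = ac·Var[U] + bd·Var[W] + (ad+bc)·Cov(U, W), with a=5, b=-4, c=-2.53, d=-4.
ac·Var[U] = 5·(-2.53)·54 = -683.1
bd·Var[W] = (-4)·(-4)·57 = 912
(ad+bc)·Cov(U, W) = (-9.88)·(-37) = 365.56
Cov(X, B) = -683.1 + 912 + 365.56 = 594.46.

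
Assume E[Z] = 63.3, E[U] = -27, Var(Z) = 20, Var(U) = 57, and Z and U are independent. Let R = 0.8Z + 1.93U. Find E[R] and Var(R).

E[R] = 0.8·E[Z] + 1.93·E[U] = 0.8·63.3 + 1.93·(-27) = -1.47.
Var(R) = a²·Var(Z) + b²·Var(U) + 2ab·Cov[Z, U] with a = 0.8, b = 1.93.
Independence gives Cov[Z, U] = 0.
= 0.8²·20 + 1.93²·57 + 2·0.8·1.93·0
= 12.8 + 212.3193 + 0 = 225.1193.

E[R] = -1.47, Var(R) = 225.1193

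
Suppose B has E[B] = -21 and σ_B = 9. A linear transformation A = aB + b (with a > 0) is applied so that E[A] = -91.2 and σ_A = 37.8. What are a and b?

σ_A = a·σ_B (a > 0), so a = 37.8/9 = 4.2.
E[A] = a·E[B] + b, so b = -91.2 − 4.2·(-21) = -3.

a = 4.2, b = -3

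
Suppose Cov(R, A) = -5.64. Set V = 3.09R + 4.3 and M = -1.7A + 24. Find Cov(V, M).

Cov(V, M) = a·c·Cov(R, A) = 3.09·(-1.7)·(-5.64) = 29.62692. Additive constants drop out.

Cov(V, M) = 29.62692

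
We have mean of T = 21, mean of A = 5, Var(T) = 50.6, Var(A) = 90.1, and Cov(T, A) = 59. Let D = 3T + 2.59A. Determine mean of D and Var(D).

mean of D = 75.95, Var(D) = 1976.65981

mean of D = 3·mean of T + 2.59·mean of A = 3·21 + 2.59·5 = 75.95.
Var(D) = a²·Var(T) + b²·Var(A) + 2ab·Cov(T, A) with a = 3, b = 2.59.
= 3²·50.6 + 2.59²·90.1 + 2·3·2.59·59
= 455.4 + 604.39981 + 916.86 = 1976.65981.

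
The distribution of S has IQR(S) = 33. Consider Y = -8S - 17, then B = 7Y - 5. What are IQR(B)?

IQR(B) = 1848

IQR(Y) = |-8|·33 = 264.
IQR(B) = |7|·264 = 1848.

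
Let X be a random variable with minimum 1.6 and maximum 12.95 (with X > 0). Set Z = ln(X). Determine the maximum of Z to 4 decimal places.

ln(X) is increasing on this domain, so max(Z) comes from max(X) = 12.95: max(Z) = ln(12.95) ≈ 2.5611.

max(Z) = 2.5611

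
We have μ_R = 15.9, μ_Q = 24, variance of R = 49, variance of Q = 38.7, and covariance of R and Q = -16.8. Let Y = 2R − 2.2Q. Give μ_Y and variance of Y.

μ_Y = -21, variance of Y = 531.148

μ_Y = 2·μ_R + (-2.2)·μ_Q = 2·15.9 + (-2.2)·24 = -21.
variance of Y = a²·variance of R + b²·variance of Q + 2ab·covariance of R and Q with a = 2, b = -2.2.
= 2²·49 + (-2.2)²·38.7 + 2·2·(-2.2)·(-16.8)
= 196 + 187.308 + 147.84 = 531.148.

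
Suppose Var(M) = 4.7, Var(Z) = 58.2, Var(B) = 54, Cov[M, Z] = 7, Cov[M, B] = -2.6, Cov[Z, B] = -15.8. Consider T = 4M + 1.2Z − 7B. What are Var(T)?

Var(T) = a²·Var(M) + b²·Var(Z) + c²·Var(B) + 2ab·Cov[M, Z] + 2ac·Cov[M, B] + 2bc·Cov[Z, B], with a = 4, b = 1.2, c = -7.
= 75.2 + 83.808 + 2646 + 67.2 + 145.6 + 265.44
= 3283.248.

Var(T) = 3283.248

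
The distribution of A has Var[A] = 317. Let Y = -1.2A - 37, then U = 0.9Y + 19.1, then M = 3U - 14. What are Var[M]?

Var[M] = 3327.7392

Var[Y] = (-1.2)²·317 = 456.48.
Var[U] = 0.9²·456.48 = 369.7488.
Var[M] = 3²·369.7488 = 3327.7392.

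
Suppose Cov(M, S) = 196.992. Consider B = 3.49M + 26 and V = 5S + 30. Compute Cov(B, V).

Cov(B, V) = 3437.5104

Cov(B, V) = a·c·Cov(M, S) = 3.49·5·196.992 = 3437.5104. Additive constants drop out.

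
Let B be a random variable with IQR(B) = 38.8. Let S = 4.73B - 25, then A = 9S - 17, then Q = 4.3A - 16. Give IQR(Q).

IQR(Q) = 7102.3788

IQR(S) = |4.73|·38.8 = 183.524.
IQR(A) = |9|·183.524 = 1651.716.
IQR(Q) = |4.3|·1651.716 = 7102.3788.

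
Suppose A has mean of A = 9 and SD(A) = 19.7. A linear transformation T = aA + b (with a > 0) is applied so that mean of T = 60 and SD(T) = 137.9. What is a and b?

SD(T) = a·SD(A) (a > 0), so a = 137.9/19.7 = 7.
mean of T = a·mean of A + b, so b = 60 − 7·9 = -3.

a = 7, b = -3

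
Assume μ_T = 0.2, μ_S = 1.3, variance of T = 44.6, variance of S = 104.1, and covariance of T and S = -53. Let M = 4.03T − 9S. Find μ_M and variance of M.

μ_M = 4.03·μ_T + (-9)·μ_S = 4.03·0.2 + (-9)·1.3 = -10.894.
variance of M = a²·variance of T + b²·variance of S + 2ab·covariance of T and S with a = 4.03, b = -9.
= 4.03²·44.6 + (-9)²·104.1 + 2·4.03·(-9)·(-53)
= 724.34414 + 8432.1 + 3844.62 = 13001.06414.

μ_M = -10.894, variance of M = 13001.06414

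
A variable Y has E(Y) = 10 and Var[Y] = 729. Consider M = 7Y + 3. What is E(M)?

M = 7Y + 3 is linear with a = 7, b = 3.
E(M) = a·E(Y) + b = 7·10 + 3 = 73.

E(M) = 73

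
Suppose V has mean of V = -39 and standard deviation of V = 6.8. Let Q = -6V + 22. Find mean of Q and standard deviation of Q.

Q = -6V + 22 is linear with a = -6, b = 22.
mean of Q = a·mean of V + b = (-6)·(-39) + 22 = 256.
standard deviation of Q = |a|·standard deviation of V = |-6|·6.8 = 40.8.

mean of Q = 256, standard deviation of Q = 40.8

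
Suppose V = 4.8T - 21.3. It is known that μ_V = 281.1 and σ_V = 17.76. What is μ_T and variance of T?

From V = 4.8T - 21.3: μ_V = a·μ_T + b, so μ_T = (μ_V − b)/a = (281.1 − (-21.3))/4.8 = 63.
variance of V = 17.76² = 315.4176.
variance of V = a²·variance of T, so variance of T = 315.4176/4.8² = 13.69.

μ_T = 63, variance of T = 13.69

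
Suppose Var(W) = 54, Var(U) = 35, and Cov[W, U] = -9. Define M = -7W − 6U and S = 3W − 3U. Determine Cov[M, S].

By bilinearity, Cov[M, S] = ac·Var(W) + bd·Var(U) + (ad+bc)·Cov[W, U], with a=-7, b=-6, c=3, d=-3.
ac·Var(W) = (-7)·3·54 = -1134
bd·Var(U) = (-6)·(-3)·35 = 630
(ad+bc)·Cov[W, U] = (3)·(-9) = -27
Cov[M, S] = -1134 + 630 + (-27) = -531.

Cov[M, S] = -531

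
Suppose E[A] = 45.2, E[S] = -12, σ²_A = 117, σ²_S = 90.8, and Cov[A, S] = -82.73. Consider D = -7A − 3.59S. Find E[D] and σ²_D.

E[D] = -273.32, σ²_D = 2745.22968

E[D] = (-7)·E[A] + (-3.59)·E[S] = (-7)·45.2 + (-3.59)·(-12) = -273.32.
σ²_D = a²·σ²_A + b²·σ²_S + 2ab·Cov[A, S] with a = -7, b = -3.59.
= (-7)²·117 + (-3.59)²·90.8 + 2·(-7)·(-3.59)·(-82.73)
= 5733 + 1170.23948 + (-4158.0098) = 2745.22968.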